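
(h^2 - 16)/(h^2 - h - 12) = (h + 4)/(h + 3)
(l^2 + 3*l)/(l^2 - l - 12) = l/(l - 4)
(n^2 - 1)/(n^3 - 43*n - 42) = (n - 1)/(n^2 - n - 42)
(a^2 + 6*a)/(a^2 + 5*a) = (a + 6)/(a + 5)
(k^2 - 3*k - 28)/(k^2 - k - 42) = (k + 4)/(k + 6)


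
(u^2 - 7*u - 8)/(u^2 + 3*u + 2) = (u - 8)/(u + 2)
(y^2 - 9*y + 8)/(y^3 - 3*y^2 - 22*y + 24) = (y - 8)/(y^2 - 2*y - 24)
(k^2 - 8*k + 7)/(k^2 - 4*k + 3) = (k - 7)/(k - 3)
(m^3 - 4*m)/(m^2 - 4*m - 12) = m*(m - 2)/(m - 6)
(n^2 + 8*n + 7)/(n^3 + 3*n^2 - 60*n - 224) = (n + 1)/(n^2 - 4*n - 32)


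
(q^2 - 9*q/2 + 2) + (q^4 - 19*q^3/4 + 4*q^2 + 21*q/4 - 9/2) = q^4 - 19*q^3/4 + 5*q^2 + 3*q/4 - 5/2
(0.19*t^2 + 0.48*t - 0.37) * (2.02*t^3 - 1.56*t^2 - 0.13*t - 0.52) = 0.3838*t^5 + 0.6732*t^4 - 1.5209*t^3 + 0.416*t^2 - 0.2015*t + 0.1924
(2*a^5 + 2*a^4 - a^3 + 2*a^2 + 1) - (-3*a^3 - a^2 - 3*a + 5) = 2*a^5 + 2*a^4 + 2*a^3 + 3*a^2 + 3*a - 4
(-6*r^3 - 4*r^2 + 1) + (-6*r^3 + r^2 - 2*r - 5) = -12*r^3 - 3*r^2 - 2*r - 4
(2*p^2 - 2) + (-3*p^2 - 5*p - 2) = -p^2 - 5*p - 4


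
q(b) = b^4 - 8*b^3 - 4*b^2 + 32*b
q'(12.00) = 3392.00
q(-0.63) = -19.59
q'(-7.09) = -2543.32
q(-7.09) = 4950.14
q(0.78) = 19.10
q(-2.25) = 24.50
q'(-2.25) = -117.06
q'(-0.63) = 26.51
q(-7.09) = 4950.14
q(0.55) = 15.15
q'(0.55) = 21.01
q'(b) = 4*b^3 - 24*b^2 - 8*b + 32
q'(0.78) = 13.06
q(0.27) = 8.20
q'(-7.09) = -2543.32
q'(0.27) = 28.17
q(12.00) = 6720.00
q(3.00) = -75.00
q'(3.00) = -100.00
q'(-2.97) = -260.73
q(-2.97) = 157.07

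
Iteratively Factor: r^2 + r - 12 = (r + 4)*(r - 3)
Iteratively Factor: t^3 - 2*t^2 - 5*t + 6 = (t + 2)*(t^2 - 4*t + 3) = (t - 3)*(t + 2)*(t - 1)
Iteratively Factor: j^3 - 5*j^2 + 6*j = (j - 3)*(j^2 - 2*j) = (j - 3)*(j - 2)*(j)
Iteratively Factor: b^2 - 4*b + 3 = (b - 1)*(b - 3)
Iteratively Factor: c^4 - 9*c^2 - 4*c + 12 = (c + 2)*(c^3 - 2*c^2 - 5*c + 6) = (c - 1)*(c + 2)*(c^2 - c - 6) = (c - 3)*(c - 1)*(c + 2)*(c + 2)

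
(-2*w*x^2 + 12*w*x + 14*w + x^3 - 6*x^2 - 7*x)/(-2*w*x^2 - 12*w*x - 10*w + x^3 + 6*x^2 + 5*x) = (x - 7)/(x + 5)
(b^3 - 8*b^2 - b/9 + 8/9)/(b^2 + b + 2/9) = (3*b^2 - 25*b + 8)/(3*b + 2)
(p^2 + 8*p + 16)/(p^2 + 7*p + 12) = (p + 4)/(p + 3)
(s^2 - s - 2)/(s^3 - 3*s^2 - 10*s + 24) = (s + 1)/(s^2 - s - 12)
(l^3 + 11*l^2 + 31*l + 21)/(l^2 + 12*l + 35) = (l^2 + 4*l + 3)/(l + 5)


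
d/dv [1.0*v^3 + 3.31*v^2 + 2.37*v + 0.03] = 3.0*v^2 + 6.62*v + 2.37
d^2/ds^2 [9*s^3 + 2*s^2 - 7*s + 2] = 54*s + 4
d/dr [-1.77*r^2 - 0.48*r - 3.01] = -3.54*r - 0.48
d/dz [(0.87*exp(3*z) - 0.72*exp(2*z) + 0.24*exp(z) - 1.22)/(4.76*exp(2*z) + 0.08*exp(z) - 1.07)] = (4.1412*exp(4*z) + 0.1392*exp(3*z) - 3.9927*exp(2*z) + 13.1552*exp(z) - 0.1592)*exp(z)/(22.6576*exp(4*z) + 0.7616*exp(3*z) - 10.18*exp(2*z) - 0.1712*exp(z) + 1.1449)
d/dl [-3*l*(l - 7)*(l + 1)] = -9*l^2 + 36*l + 21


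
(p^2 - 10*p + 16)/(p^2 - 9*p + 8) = (p - 2)/(p - 1)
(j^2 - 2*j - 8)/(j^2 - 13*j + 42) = (j^2 - 2*j - 8)/(j^2 - 13*j + 42)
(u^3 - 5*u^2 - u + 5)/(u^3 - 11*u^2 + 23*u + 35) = (u - 1)/(u - 7)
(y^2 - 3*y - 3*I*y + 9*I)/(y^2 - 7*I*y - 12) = (y - 3)/(y - 4*I)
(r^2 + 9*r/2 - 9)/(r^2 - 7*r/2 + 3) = (r + 6)/(r - 2)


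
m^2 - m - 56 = (m - 8)*(m + 7)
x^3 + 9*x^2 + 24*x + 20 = (x + 2)^2*(x + 5)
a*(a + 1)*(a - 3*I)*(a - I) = a^4 + a^3 - 4*I*a^3 - 3*a^2 - 4*I*a^2 - 3*a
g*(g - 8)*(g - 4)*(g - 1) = g^4 - 13*g^3 + 44*g^2 - 32*g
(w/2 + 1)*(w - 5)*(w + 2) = w^3/2 - w^2/2 - 8*w - 10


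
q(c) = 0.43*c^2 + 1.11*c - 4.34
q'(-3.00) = -1.47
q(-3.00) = -3.80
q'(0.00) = 1.11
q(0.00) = -4.34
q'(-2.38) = -0.94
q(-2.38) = -4.55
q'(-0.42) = 0.75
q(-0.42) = -4.73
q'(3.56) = 4.17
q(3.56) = 5.06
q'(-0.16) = 0.97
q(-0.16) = -4.51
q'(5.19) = 5.57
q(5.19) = 13.00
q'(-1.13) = 0.14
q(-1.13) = -5.05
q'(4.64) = 5.10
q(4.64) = 10.07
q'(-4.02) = -2.35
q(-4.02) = -1.85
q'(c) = 0.86*c + 1.11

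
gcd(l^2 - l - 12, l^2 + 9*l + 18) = l + 3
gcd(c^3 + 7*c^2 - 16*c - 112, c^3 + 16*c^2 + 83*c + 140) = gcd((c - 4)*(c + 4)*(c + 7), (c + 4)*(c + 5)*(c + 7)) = c^2 + 11*c + 28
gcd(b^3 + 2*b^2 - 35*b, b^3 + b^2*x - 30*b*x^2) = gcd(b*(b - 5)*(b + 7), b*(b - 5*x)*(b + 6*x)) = b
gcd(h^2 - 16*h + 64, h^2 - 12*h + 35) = 1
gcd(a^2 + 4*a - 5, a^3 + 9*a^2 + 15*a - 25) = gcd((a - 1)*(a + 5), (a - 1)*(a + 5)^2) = a^2 + 4*a - 5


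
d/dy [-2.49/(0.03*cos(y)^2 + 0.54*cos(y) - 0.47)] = -(0.1494*cos(y) + 1.3446)*sin(y)/(0.03*cos(y)^2 + 0.54*cos(y) - 0.47)^2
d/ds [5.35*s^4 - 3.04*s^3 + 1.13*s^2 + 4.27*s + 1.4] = 21.4*s^3 - 9.12*s^2 + 2.26*s + 4.27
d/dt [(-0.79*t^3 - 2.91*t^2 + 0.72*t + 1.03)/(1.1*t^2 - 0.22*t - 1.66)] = (-0.869*t^4 + 0.3476*t^3 + 3.7824*t^2 + 7.3952*t - 0.9686)/(1.21*t^4 - 0.484*t^3 - 3.6036*t^2 + 0.7304*t + 2.7556)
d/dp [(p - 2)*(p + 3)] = 2*p + 1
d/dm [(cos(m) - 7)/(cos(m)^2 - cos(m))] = (sin(m) + 7*sin(m)/cos(m)^2 - 14*tan(m))/(cos(m) - 1)^2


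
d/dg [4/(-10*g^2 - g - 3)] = 4*(20*g + 1)/(10*g^2 + g + 3)^2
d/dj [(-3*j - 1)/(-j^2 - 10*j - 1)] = (3*j^2 + 30*j - 2*(j + 5)*(3*j + 1) + 3)/(j^2 + 10*j + 1)^2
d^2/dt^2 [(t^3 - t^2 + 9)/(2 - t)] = 2*(-t^3 + 6*t^2 - 12*t - 5)/(t^3 - 6*t^2 + 12*t - 8)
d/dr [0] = 0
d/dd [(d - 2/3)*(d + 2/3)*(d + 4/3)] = 3*d^2 + 8*d/3 - 4/9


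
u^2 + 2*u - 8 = (u - 2)*(u + 4)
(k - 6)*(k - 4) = k^2 - 10*k + 24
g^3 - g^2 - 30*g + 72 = (g - 4)*(g - 3)*(g + 6)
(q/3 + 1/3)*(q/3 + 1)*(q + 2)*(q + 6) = q^4/9 + 4*q^3/3 + 47*q^2/9 + 8*q + 4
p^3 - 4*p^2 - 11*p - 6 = (p - 6)*(p + 1)^2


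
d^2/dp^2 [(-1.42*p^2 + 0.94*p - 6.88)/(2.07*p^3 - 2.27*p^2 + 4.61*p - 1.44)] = (-12.169116*p^6 + 24.166836*p^5 - 298.959336*p^4 + 420.024036*p^3 - 545.160768*p^2 + 290.49936*p - 240.85904)/(8.869743*p^9 - 29.180169*p^8 + 91.259676*p^7 - 160.179425*p^6 + 243.838644*p^5 - 249.436257*p^4 + 201.264245*p^3 - 105.930288*p^2 + 28.677888*p - 2.985984)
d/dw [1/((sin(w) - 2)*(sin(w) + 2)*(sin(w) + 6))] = (-3*sin(w)^2 - 12*sin(w) + 4)*cos(w)/((sin(w) - 2)^2*(sin(w) + 2)^2*(sin(w) + 6)^2)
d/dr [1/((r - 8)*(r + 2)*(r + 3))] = (-(r - 8)*(r + 2) - (r - 8)*(r + 3) - (r + 2)*(r + 3))/((r - 8)^2*(r + 2)^2*(r + 3)^2)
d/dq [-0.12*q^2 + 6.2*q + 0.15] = 6.2 - 0.24*q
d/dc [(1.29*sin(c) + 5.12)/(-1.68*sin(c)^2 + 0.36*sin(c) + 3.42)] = (2.1672*sin(c)^2 + 17.2032*sin(c) + 2.5686)*cos(c)/(2.8224*sin(c)^4 - 1.2096*sin(c)^3 - 11.3616*sin(c)^2 + 2.4624*sin(c) + 11.6964)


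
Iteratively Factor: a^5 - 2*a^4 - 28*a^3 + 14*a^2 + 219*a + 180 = (a - 4)*(a^4 + 2*a^3 - 20*a^2 - 66*a - 45) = (a - 4)*(a + 1)*(a^3 + a^2 - 21*a - 45) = (a - 5)*(a - 4)*(a + 1)*(a^2 + 6*a + 9) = (a - 5)*(a - 4)*(a + 1)*(a + 3)*(a + 3)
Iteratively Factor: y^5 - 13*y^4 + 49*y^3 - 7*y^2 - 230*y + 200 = (y + 2)*(y^4 - 15*y^3 + 79*y^2 - 165*y + 100) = (y - 5)*(y + 2)*(y^3 - 10*y^2 + 29*y - 20) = (y - 5)^2*(y + 2)*(y^2 - 5*y + 4) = (y - 5)^2*(y - 1)*(y + 2)*(y - 4)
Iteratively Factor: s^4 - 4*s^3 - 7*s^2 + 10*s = (s + 2)*(s^3 - 6*s^2 + 5*s) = s*(s + 2)*(s^2 - 6*s + 5) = s*(s - 5)*(s + 2)*(s - 1)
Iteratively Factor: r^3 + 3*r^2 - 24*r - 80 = (r + 4)*(r^2 - r - 20) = (r - 5)*(r + 4)*(r + 4)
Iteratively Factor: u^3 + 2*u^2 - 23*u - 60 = (u - 5)*(u^2 + 7*u + 12) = (u - 5)*(u + 3)*(u + 4)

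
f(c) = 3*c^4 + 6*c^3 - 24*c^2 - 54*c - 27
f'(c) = 12*c^3 + 18*c^2 - 48*c - 54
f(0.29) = -44.51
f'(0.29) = -66.11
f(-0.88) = -0.36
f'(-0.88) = -6.00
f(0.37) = -49.91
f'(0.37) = -68.69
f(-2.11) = -16.81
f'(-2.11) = 14.69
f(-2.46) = -18.85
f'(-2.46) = -5.63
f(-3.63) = 86.67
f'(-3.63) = -216.56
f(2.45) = -107.03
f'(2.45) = 112.92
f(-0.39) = -9.88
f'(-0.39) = -33.25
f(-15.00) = 127008.00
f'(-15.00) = -35784.00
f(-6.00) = 2025.00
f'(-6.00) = -1710.00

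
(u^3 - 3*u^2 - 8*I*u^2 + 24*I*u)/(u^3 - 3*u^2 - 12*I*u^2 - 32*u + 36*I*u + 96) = u/(u - 4*I)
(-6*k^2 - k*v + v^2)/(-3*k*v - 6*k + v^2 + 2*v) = (2*k + v)/(v + 2)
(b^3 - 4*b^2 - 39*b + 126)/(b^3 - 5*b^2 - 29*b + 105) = (b + 6)/(b + 5)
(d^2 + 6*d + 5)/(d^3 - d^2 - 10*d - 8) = (d + 5)/(d^2 - 2*d - 8)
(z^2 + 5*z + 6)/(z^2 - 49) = (z^2 + 5*z + 6)/(z^2 - 49)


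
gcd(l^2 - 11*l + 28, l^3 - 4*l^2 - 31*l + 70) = l - 7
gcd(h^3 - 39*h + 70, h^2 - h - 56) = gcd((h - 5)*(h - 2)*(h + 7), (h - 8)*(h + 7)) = h + 7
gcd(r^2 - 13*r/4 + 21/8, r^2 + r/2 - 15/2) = 1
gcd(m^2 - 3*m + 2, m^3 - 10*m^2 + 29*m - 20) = m - 1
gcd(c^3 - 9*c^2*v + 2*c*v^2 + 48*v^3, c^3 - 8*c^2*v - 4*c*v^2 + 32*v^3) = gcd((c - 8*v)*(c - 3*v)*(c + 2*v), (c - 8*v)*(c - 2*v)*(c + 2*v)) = -c^2 + 6*c*v + 16*v^2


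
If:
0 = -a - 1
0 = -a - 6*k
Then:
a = -1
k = 1/6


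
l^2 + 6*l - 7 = (l - 1)*(l + 7)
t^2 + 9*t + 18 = (t + 3)*(t + 6)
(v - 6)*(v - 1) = v^2 - 7*v + 6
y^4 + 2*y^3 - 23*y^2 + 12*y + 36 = (y - 3)*(y - 2)*(y + 1)*(y + 6)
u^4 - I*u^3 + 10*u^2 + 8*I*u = u*(u - 4*I)*(u + I)*(u + 2*I)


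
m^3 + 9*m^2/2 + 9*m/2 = m*(m + 3/2)*(m + 3)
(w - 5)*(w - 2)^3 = w^4 - 11*w^3 + 42*w^2 - 68*w + 40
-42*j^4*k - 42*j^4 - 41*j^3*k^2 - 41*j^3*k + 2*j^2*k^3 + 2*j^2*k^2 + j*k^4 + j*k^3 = (-6*j + k)*(j + k)*(7*j + k)*(j*k + j)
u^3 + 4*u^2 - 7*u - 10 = (u - 2)*(u + 1)*(u + 5)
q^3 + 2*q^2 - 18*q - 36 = (q + 2)*(q - 3*sqrt(2))*(q + 3*sqrt(2))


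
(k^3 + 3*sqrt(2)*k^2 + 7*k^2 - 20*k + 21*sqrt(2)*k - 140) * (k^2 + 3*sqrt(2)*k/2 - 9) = k^5 + 9*sqrt(2)*k^4/2 + 7*k^4 - 20*k^3 + 63*sqrt(2)*k^3/2 - 140*k^2 - 57*sqrt(2)*k^2 - 399*sqrt(2)*k + 180*k + 1260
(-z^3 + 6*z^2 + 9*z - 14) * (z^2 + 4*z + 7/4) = -z^5 + 2*z^4 + 125*z^3/4 + 65*z^2/2 - 161*z/4 - 49/2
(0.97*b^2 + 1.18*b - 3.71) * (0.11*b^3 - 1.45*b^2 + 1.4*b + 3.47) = 0.1067*b^5 - 1.2767*b^4 - 0.7611*b^3 + 10.3974*b^2 - 1.0994*b - 12.8737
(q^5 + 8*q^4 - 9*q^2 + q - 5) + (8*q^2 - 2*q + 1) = q^5 + 8*q^4 - q^2 - q - 4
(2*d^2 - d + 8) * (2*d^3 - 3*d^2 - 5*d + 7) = 4*d^5 - 8*d^4 + 9*d^3 - 5*d^2 - 47*d + 56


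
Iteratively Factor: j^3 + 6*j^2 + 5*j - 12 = (j + 4)*(j^2 + 2*j - 3) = (j - 1)*(j + 4)*(j + 3)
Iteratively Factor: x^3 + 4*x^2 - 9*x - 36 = (x - 3)*(x^2 + 7*x + 12) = (x - 3)*(x + 3)*(x + 4)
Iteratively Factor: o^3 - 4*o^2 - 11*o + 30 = (o + 3)*(o^2 - 7*o + 10) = (o - 5)*(o + 3)*(o - 2)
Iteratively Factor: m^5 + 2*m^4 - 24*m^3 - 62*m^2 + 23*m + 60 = (m + 3)*(m^4 - m^3 - 21*m^2 + m + 20) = (m - 5)*(m + 3)*(m^3 + 4*m^2 - m - 4) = (m - 5)*(m + 3)*(m + 4)*(m^2 - 1) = (m - 5)*(m - 1)*(m + 3)*(m + 4)*(m + 1)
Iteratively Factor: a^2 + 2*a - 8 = (a + 4)*(a - 2)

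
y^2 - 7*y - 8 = (y - 8)*(y + 1)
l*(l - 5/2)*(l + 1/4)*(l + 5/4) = l^4 - l^3 - 55*l^2/16 - 25*l/32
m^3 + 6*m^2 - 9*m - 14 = (m - 2)*(m + 1)*(m + 7)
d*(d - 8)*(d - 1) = d^3 - 9*d^2 + 8*d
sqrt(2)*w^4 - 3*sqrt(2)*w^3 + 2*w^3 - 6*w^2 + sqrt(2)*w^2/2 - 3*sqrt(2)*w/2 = w*(w - 3)*(w + sqrt(2)/2)*(sqrt(2)*w + 1)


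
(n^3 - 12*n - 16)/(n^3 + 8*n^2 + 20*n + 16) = (n - 4)/(n + 4)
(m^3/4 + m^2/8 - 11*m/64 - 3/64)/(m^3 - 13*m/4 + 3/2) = (16*m^3 + 8*m^2 - 11*m - 3)/(16*(4*m^3 - 13*m + 6))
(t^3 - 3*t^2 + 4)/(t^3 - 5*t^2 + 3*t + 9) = (t^2 - 4*t + 4)/(t^2 - 6*t + 9)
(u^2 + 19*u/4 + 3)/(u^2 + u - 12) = (u + 3/4)/(u - 3)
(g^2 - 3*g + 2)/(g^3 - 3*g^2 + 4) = (g - 1)/(g^2 - g - 2)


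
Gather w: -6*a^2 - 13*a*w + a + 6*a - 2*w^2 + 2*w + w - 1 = -6*a^2 + 7*a - 2*w^2 + w*(3 - 13*a) - 1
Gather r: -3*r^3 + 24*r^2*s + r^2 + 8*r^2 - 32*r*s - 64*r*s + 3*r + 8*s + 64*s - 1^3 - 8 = -3*r^3 + r^2*(24*s + 9) + r*(3 - 96*s) + 72*s - 9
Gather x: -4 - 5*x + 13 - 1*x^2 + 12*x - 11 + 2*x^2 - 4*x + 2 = x^2 + 3*x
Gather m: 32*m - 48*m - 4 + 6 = 2 - 16*m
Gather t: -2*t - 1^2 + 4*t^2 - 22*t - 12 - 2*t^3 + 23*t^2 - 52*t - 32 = -2*t^3 + 27*t^2 - 76*t - 45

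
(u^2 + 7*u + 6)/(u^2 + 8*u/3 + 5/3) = 3*(u + 6)/(3*u + 5)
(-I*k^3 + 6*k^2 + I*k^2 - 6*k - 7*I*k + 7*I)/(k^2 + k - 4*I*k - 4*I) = (-I*k^3 + k^2*(6 + I) - k*(6 + 7*I) + 7*I)/(k^2 + k*(1 - 4*I) - 4*I)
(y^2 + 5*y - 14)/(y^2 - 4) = (y + 7)/(y + 2)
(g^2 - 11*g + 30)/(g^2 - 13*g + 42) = (g - 5)/(g - 7)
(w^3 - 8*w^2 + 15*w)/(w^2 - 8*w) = (w^2 - 8*w + 15)/(w - 8)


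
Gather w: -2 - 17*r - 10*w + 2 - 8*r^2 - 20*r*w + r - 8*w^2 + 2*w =-8*r^2 - 16*r - 8*w^2 + w*(-20*r - 8)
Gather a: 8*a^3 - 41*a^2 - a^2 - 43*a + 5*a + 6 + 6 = 8*a^3 - 42*a^2 - 38*a + 12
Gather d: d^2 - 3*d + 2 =d^2 - 3*d + 2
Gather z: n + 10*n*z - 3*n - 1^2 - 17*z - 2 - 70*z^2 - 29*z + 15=-2*n - 70*z^2 + z*(10*n - 46) + 12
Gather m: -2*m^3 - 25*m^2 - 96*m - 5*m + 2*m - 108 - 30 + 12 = -2*m^3 - 25*m^2 - 99*m - 126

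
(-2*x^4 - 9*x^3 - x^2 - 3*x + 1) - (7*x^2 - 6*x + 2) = -2*x^4 - 9*x^3 - 8*x^2 + 3*x - 1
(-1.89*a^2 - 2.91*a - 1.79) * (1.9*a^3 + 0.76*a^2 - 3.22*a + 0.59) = -3.591*a^5 - 6.9654*a^4 + 0.473199999999999*a^3 + 6.8947*a^2 + 4.0469*a - 1.0561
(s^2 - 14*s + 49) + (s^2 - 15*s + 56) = 2*s^2 - 29*s + 105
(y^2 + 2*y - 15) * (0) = 0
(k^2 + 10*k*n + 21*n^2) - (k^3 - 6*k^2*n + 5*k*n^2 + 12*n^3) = -k^3 + 6*k^2*n + k^2 - 5*k*n^2 + 10*k*n - 12*n^3 + 21*n^2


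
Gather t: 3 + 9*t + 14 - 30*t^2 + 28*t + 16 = -30*t^2 + 37*t + 33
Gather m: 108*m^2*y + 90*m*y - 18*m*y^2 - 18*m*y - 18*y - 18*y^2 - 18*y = 108*m^2*y + m*(-18*y^2 + 72*y) - 18*y^2 - 36*y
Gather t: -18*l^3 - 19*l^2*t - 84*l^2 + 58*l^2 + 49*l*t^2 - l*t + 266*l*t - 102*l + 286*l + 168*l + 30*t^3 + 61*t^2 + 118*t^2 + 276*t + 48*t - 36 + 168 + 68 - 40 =-18*l^3 - 26*l^2 + 352*l + 30*t^3 + t^2*(49*l + 179) + t*(-19*l^2 + 265*l + 324) + 160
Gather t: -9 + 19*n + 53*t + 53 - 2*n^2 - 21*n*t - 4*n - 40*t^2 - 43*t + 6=-2*n^2 + 15*n - 40*t^2 + t*(10 - 21*n) + 50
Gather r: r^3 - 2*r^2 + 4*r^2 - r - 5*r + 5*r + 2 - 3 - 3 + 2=r^3 + 2*r^2 - r - 2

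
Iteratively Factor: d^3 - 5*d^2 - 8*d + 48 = (d + 3)*(d^2 - 8*d + 16) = (d - 4)*(d + 3)*(d - 4)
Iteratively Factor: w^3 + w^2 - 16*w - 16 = (w + 4)*(w^2 - 3*w - 4) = (w + 1)*(w + 4)*(w - 4)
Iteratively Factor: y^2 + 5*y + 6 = (y + 3)*(y + 2)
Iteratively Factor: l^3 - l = (l)*(l^2 - 1) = l*(l - 1)*(l + 1)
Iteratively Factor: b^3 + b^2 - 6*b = (b + 3)*(b^2 - 2*b) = b*(b + 3)*(b - 2)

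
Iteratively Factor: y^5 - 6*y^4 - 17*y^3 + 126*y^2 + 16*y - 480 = (y - 5)*(y^4 - y^3 - 22*y^2 + 16*y + 96) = (y - 5)*(y + 2)*(y^3 - 3*y^2 - 16*y + 48) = (y - 5)*(y - 4)*(y + 2)*(y^2 + y - 12) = (y - 5)*(y - 4)*(y - 3)*(y + 2)*(y + 4)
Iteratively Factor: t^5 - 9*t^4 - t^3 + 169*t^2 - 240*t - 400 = (t - 4)*(t^4 - 5*t^3 - 21*t^2 + 85*t + 100) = (t - 5)*(t - 4)*(t^3 - 21*t - 20) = (t - 5)*(t - 4)*(t + 1)*(t^2 - t - 20) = (t - 5)^2*(t - 4)*(t + 1)*(t + 4)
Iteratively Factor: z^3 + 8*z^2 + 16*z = (z + 4)*(z^2 + 4*z) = z*(z + 4)*(z + 4)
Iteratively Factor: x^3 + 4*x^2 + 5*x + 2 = (x + 1)*(x^2 + 3*x + 2) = (x + 1)^2*(x + 2)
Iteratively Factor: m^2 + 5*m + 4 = (m + 4)*(m + 1)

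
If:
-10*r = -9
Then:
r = 9/10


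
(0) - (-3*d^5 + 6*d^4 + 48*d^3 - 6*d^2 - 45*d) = 3*d^5 - 6*d^4 - 48*d^3 + 6*d^2 + 45*d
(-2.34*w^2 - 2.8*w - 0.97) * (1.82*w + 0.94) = -4.2588*w^3 - 7.2956*w^2 - 4.3974*w - 0.9118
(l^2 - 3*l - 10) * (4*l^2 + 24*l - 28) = 4*l^4 + 12*l^3 - 140*l^2 - 156*l + 280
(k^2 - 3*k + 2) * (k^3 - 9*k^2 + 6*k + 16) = k^5 - 12*k^4 + 35*k^3 - 20*k^2 - 36*k + 32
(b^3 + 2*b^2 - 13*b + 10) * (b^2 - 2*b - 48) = b^5 - 65*b^3 - 60*b^2 + 604*b - 480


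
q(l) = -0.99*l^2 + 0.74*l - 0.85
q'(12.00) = -23.02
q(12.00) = -134.53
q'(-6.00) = 12.62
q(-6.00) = -40.93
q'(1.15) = -1.54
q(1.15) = -1.31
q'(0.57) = -0.39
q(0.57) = -0.75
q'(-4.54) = 9.73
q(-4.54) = -24.62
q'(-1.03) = 2.78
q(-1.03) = -2.66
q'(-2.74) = 6.17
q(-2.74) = -10.31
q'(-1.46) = 3.63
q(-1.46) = -4.04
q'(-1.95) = 4.60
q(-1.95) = -6.06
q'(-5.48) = 11.59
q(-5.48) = -34.64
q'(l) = 0.74 - 1.98*l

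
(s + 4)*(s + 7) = s^2 + 11*s + 28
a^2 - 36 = (a - 6)*(a + 6)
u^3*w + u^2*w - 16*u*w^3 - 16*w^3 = (u - 4*w)*(u + 4*w)*(u*w + w)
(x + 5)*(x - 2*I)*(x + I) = x^3 + 5*x^2 - I*x^2 + 2*x - 5*I*x + 10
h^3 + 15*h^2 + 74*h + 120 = (h + 4)*(h + 5)*(h + 6)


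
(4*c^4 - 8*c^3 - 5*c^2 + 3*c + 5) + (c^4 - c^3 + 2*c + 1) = 5*c^4 - 9*c^3 - 5*c^2 + 5*c + 6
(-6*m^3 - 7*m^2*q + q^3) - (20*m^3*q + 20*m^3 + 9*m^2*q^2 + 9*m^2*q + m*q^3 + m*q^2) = -20*m^3*q - 26*m^3 - 9*m^2*q^2 - 16*m^2*q - m*q^3 - m*q^2 + q^3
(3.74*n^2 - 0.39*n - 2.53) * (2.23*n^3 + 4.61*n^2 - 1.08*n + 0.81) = 8.3402*n^5 + 16.3717*n^4 - 11.479*n^3 - 8.2127*n^2 + 2.4165*n - 2.0493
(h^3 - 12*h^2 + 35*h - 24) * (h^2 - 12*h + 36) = h^5 - 24*h^4 + 215*h^3 - 876*h^2 + 1548*h - 864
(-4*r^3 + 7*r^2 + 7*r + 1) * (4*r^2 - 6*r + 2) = -16*r^5 + 52*r^4 - 22*r^3 - 24*r^2 + 8*r + 2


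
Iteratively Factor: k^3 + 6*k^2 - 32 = (k + 4)*(k^2 + 2*k - 8) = (k + 4)^2*(k - 2)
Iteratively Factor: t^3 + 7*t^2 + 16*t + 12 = (t + 2)*(t^2 + 5*t + 6) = (t + 2)*(t + 3)*(t + 2)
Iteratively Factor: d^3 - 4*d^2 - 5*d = (d - 5)*(d^2 + d) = (d - 5)*(d + 1)*(d)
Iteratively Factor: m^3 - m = (m - 1)*(m^2 + m) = (m - 1)*(m + 1)*(m)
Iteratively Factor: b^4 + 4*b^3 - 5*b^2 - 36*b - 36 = (b - 3)*(b^3 + 7*b^2 + 16*b + 12) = (b - 3)*(b + 2)*(b^2 + 5*b + 6) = (b - 3)*(b + 2)*(b + 3)*(b + 2)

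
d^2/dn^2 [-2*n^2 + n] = -4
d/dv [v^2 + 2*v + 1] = 2*v + 2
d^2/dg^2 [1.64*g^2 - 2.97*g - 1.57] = 3.28000000000000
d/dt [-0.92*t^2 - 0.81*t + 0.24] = -1.84*t - 0.81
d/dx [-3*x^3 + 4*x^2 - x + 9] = -9*x^2 + 8*x - 1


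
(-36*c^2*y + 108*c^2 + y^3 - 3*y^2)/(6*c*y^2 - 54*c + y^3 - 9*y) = (-6*c + y)/(y + 3)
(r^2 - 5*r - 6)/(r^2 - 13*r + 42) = (r + 1)/(r - 7)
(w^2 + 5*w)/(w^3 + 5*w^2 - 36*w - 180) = w/(w^2 - 36)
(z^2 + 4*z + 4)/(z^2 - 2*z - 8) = (z + 2)/(z - 4)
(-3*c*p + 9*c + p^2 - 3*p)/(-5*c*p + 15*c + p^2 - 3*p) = (-3*c + p)/(-5*c + p)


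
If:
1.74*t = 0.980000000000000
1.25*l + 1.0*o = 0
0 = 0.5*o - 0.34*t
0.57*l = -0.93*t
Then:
No Solution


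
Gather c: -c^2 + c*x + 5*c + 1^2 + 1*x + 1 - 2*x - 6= -c^2 + c*(x + 5) - x - 4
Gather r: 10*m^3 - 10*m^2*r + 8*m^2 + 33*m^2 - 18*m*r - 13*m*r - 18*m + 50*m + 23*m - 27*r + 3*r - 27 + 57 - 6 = 10*m^3 + 41*m^2 + 55*m + r*(-10*m^2 - 31*m - 24) + 24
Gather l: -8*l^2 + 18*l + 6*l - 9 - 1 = -8*l^2 + 24*l - 10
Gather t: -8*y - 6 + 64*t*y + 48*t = t*(64*y + 48) - 8*y - 6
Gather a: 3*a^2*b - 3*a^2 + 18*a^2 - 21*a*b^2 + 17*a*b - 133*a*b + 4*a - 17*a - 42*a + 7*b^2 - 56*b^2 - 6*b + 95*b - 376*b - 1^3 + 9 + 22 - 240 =a^2*(3*b + 15) + a*(-21*b^2 - 116*b - 55) - 49*b^2 - 287*b - 210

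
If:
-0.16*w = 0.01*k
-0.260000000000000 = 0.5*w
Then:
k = 8.32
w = -0.52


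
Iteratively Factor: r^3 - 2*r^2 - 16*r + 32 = (r - 4)*(r^2 + 2*r - 8) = (r - 4)*(r - 2)*(r + 4)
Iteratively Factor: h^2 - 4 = (h - 2)*(h + 2)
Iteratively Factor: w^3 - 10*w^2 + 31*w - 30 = (w - 5)*(w^2 - 5*w + 6) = (w - 5)*(w - 3)*(w - 2)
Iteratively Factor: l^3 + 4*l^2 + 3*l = (l)*(l^2 + 4*l + 3) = l*(l + 3)*(l + 1)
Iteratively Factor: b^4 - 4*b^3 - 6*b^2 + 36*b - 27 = (b + 3)*(b^3 - 7*b^2 + 15*b - 9) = (b - 1)*(b + 3)*(b^2 - 6*b + 9) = (b - 3)*(b - 1)*(b + 3)*(b - 3)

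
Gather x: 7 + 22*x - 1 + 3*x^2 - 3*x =3*x^2 + 19*x + 6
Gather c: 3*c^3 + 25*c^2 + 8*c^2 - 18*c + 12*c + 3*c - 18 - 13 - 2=3*c^3 + 33*c^2 - 3*c - 33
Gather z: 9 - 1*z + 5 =14 - z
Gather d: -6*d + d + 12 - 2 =10 - 5*d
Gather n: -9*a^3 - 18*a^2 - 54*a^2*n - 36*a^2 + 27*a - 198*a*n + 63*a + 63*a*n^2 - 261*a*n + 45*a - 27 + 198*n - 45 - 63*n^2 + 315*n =-9*a^3 - 54*a^2 + 135*a + n^2*(63*a - 63) + n*(-54*a^2 - 459*a + 513) - 72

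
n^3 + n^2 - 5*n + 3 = (n - 1)^2*(n + 3)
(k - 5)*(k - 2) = k^2 - 7*k + 10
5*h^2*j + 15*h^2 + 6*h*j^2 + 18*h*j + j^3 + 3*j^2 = (h + j)*(5*h + j)*(j + 3)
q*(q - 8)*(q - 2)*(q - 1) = q^4 - 11*q^3 + 26*q^2 - 16*q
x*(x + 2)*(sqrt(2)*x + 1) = sqrt(2)*x^3 + x^2 + 2*sqrt(2)*x^2 + 2*x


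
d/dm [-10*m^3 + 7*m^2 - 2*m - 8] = -30*m^2 + 14*m - 2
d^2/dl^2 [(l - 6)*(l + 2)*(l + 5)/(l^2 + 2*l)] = -60/l^3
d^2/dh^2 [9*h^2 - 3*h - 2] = 18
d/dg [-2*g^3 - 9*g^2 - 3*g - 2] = -6*g^2 - 18*g - 3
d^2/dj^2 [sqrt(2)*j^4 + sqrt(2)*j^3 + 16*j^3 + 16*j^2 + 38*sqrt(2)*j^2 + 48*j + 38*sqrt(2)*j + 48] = 12*sqrt(2)*j^2 + 6*sqrt(2)*j + 96*j + 32 + 76*sqrt(2)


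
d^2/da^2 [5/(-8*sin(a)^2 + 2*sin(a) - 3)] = 10*(128*sin(a)^4 - 24*sin(a)^3 - 238*sin(a)^2 + 51*sin(a) + 20)/(8*sin(a)^2 - 2*sin(a) + 3)^3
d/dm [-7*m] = -7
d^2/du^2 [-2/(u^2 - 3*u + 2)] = 4*(u^2 - 3*u - (2*u - 3)^2 + 2)/(u^2 - 3*u + 2)^3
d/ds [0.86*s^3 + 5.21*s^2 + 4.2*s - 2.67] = 2.58*s^2 + 10.42*s + 4.2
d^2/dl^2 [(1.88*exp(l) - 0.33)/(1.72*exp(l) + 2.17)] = (10.084424 - 7.993184*exp(l))*exp(l)/(5.088448*exp(3*l) + 19.259184*exp(2*l) + 24.297924*exp(l) + 10.218313)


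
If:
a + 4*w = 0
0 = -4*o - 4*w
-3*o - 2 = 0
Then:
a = -8/3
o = -2/3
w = 2/3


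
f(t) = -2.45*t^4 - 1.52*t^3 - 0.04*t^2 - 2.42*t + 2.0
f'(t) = -9.8*t^3 - 4.56*t^2 - 0.08*t - 2.42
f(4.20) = -883.85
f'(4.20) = -809.26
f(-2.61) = -78.62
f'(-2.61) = 140.97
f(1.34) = -12.87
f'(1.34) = -34.29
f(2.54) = -131.29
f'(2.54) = -192.64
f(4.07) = -783.26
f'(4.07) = -738.99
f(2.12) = -67.28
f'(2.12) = -116.46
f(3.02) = -251.33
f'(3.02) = -314.18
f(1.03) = -4.95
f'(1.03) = -18.05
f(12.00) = -53462.56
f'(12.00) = -17594.42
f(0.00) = 2.00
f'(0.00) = -2.42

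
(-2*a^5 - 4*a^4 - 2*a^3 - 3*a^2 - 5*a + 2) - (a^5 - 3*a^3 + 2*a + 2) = -3*a^5 - 4*a^4 + a^3 - 3*a^2 - 7*a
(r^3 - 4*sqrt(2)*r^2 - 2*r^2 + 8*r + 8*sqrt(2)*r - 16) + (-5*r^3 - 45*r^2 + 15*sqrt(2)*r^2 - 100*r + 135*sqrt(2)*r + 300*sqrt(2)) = -4*r^3 - 47*r^2 + 11*sqrt(2)*r^2 - 92*r + 143*sqrt(2)*r - 16 + 300*sqrt(2)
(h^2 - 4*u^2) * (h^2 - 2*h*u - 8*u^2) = h^4 - 2*h^3*u - 12*h^2*u^2 + 8*h*u^3 + 32*u^4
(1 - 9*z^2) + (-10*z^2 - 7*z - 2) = -19*z^2 - 7*z - 1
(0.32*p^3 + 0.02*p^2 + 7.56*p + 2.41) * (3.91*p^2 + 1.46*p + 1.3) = 1.2512*p^5 + 0.5454*p^4 + 30.0048*p^3 + 20.4867*p^2 + 13.3466*p + 3.133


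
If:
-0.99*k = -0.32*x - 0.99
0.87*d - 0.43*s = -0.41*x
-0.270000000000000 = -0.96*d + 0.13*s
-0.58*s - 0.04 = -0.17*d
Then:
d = 0.28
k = 0.81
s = 0.01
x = -0.59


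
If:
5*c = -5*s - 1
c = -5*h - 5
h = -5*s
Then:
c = -5/13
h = -12/13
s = 12/65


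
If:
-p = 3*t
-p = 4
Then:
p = -4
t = 4/3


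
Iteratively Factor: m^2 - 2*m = (m)*(m - 2)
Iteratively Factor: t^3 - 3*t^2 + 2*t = (t)*(t^2 - 3*t + 2) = t*(t - 2)*(t - 1)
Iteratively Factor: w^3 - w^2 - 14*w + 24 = (w + 4)*(w^2 - 5*w + 6) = (w - 3)*(w + 4)*(w - 2)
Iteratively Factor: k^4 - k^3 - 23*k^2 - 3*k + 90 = (k + 3)*(k^3 - 4*k^2 - 11*k + 30) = (k - 2)*(k + 3)*(k^2 - 2*k - 15) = (k - 2)*(k + 3)^2*(k - 5)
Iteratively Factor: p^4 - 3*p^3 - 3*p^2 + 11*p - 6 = (p - 3)*(p^3 - 3*p + 2) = (p - 3)*(p + 2)*(p^2 - 2*p + 1) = (p - 3)*(p - 1)*(p + 2)*(p - 1)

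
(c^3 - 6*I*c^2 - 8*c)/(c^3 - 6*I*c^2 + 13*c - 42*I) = c*(c - 4*I)/(c^2 - 4*I*c + 21)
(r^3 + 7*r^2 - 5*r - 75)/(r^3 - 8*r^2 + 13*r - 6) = (r^3 + 7*r^2 - 5*r - 75)/(r^3 - 8*r^2 + 13*r - 6)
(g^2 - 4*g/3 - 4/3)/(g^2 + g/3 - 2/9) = 3*(g - 2)/(3*g - 1)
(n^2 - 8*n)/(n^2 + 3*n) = (n - 8)/(n + 3)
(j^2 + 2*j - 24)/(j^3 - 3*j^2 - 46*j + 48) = (j - 4)/(j^2 - 9*j + 8)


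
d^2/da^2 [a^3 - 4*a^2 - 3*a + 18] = 6*a - 8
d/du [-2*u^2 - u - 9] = -4*u - 1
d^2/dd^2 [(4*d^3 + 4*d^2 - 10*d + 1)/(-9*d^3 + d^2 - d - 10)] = 2*(-360*d^6 + 2538*d^5 + 1512*d^4 + 2464*d^3 - 5670*d^2 - 627*d - 511)/(729*d^9 - 243*d^8 + 270*d^7 + 2375*d^6 - 510*d^5 + 567*d^4 + 2641*d^3 - 270*d^2 + 300*d + 1000)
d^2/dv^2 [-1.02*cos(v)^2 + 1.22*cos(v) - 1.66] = -1.22*cos(v) + 2.04*cos(2*v)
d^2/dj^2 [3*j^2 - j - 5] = 6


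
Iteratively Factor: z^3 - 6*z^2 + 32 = (z + 2)*(z^2 - 8*z + 16) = (z - 4)*(z + 2)*(z - 4)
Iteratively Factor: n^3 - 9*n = (n - 3)*(n^2 + 3*n) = n*(n - 3)*(n + 3)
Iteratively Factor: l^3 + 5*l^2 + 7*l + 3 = (l + 1)*(l^2 + 4*l + 3) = (l + 1)*(l + 3)*(l + 1)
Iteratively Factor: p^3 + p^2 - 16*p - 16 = (p - 4)*(p^2 + 5*p + 4) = (p - 4)*(p + 1)*(p + 4)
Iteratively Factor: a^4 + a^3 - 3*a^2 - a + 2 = (a + 1)*(a^3 - 3*a + 2) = (a - 1)*(a + 1)*(a^2 + a - 2) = (a - 1)*(a + 1)*(a + 2)*(a - 1)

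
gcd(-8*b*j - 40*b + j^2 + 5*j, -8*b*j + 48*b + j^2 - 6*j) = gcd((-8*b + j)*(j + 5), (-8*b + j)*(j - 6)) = 8*b - j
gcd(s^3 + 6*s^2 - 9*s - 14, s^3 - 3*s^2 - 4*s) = s + 1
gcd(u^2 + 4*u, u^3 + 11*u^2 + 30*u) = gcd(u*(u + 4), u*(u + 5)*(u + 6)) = u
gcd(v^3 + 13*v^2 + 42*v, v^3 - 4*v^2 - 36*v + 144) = v + 6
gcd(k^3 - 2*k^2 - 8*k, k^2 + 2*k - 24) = k - 4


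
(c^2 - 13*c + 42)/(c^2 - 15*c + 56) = (c - 6)/(c - 8)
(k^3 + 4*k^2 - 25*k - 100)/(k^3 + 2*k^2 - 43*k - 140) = (k - 5)/(k - 7)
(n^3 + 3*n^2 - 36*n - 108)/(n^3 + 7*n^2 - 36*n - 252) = (n + 3)/(n + 7)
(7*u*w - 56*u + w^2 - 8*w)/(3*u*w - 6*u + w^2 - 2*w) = (7*u*w - 56*u + w^2 - 8*w)/(3*u*w - 6*u + w^2 - 2*w)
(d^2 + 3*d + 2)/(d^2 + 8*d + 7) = (d + 2)/(d + 7)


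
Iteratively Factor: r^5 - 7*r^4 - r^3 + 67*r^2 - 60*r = (r - 5)*(r^4 - 2*r^3 - 11*r^2 + 12*r) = (r - 5)*(r - 4)*(r^3 + 2*r^2 - 3*r) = r*(r - 5)*(r - 4)*(r^2 + 2*r - 3) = r*(r - 5)*(r - 4)*(r + 3)*(r - 1)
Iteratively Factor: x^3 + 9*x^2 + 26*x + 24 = (x + 2)*(x^2 + 7*x + 12) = (x + 2)*(x + 4)*(x + 3)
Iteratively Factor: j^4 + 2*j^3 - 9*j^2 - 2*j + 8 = (j + 4)*(j^3 - 2*j^2 - j + 2) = (j - 1)*(j + 4)*(j^2 - j - 2) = (j - 2)*(j - 1)*(j + 4)*(j + 1)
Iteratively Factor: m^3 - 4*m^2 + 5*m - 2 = (m - 2)*(m^2 - 2*m + 1) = (m - 2)*(m - 1)*(m - 1)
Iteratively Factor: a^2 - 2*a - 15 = (a - 5)*(a + 3)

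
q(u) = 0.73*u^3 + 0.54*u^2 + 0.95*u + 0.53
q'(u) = 2.19*u^2 + 1.08*u + 0.95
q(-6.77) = -207.66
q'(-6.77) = 94.01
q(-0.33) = 0.25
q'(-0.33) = 0.83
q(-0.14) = 0.41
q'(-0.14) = 0.84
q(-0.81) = -0.27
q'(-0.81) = 1.51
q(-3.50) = -27.48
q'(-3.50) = 24.00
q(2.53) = 18.21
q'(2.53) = 17.70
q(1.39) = 4.85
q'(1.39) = 6.68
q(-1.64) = -2.80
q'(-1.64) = 5.07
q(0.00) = 0.53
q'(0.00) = 0.95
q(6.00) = 183.35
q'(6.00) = 86.27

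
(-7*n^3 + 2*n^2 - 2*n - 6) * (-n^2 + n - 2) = 7*n^5 - 9*n^4 + 18*n^3 - 2*n + 12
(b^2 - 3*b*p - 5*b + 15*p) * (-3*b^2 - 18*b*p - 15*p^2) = -3*b^4 - 9*b^3*p + 15*b^3 + 39*b^2*p^2 + 45*b^2*p + 45*b*p^3 - 195*b*p^2 - 225*p^3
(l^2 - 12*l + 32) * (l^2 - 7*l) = l^4 - 19*l^3 + 116*l^2 - 224*l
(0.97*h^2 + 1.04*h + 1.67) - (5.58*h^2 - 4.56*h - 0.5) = -4.61*h^2 + 5.6*h + 2.17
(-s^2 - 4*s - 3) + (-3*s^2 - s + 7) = -4*s^2 - 5*s + 4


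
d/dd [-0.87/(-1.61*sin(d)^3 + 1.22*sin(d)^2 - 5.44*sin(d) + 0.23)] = (-4.2021*sin(d)^2 + 2.1228*sin(d) - 4.7328)*cos(d)/(1.61*sin(d)^3 - 1.22*sin(d)^2 + 5.44*sin(d) - 0.23)^2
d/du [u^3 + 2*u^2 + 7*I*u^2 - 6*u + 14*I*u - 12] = 3*u^2 + u*(4 + 14*I) - 6 + 14*I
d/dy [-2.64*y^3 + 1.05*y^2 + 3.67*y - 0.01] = -7.92*y^2 + 2.1*y + 3.67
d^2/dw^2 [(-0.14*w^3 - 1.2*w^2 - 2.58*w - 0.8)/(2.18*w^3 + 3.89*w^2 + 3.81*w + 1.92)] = (-9.03130400000001*w^6 - 66.5902800000001*w^5 - 110.062968*w^4 - 39.8552720000001*w^3 + 64.7148479999998*w^2 + 61.471008*w + 17.623392)/(10.360232*w^9 + 55.460508*w^8 + 153.283866*w^7 + 280.095065*w^6 + 365.587101*w^5 + 352.246599*w^4 + 250.152165*w^3 + 126.633024*w^2 + 42.135552*w + 7.077888)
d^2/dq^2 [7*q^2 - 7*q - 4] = 14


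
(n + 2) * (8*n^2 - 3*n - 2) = 8*n^3 + 13*n^2 - 8*n - 4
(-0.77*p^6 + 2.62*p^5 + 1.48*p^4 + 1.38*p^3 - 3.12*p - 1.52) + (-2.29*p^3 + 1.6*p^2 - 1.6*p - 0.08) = -0.77*p^6 + 2.62*p^5 + 1.48*p^4 - 0.91*p^3 + 1.6*p^2 - 4.72*p - 1.6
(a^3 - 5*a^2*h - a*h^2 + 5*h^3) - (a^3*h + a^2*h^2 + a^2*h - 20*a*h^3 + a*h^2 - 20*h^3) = -a^3*h + a^3 - a^2*h^2 - 6*a^2*h + 20*a*h^3 - 2*a*h^2 + 25*h^3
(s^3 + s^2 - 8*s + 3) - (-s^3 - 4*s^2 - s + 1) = 2*s^3 + 5*s^2 - 7*s + 2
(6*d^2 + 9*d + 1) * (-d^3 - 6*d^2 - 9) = -6*d^5 - 45*d^4 - 55*d^3 - 60*d^2 - 81*d - 9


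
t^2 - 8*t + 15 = (t - 5)*(t - 3)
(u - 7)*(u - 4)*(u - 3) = u^3 - 14*u^2 + 61*u - 84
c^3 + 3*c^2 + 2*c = c*(c + 1)*(c + 2)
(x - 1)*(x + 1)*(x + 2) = x^3 + 2*x^2 - x - 2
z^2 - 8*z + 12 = (z - 6)*(z - 2)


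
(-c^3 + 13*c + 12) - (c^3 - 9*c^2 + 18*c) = -2*c^3 + 9*c^2 - 5*c + 12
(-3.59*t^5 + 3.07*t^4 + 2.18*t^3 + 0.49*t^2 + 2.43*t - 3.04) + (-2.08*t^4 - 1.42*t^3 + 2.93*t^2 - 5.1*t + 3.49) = -3.59*t^5 + 0.99*t^4 + 0.76*t^3 + 3.42*t^2 - 2.67*t + 0.45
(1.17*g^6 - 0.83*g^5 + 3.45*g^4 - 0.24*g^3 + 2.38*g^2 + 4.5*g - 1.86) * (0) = 0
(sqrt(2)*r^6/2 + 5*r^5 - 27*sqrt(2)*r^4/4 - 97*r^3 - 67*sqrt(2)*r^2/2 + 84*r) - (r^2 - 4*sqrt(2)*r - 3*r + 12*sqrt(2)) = sqrt(2)*r^6/2 + 5*r^5 - 27*sqrt(2)*r^4/4 - 97*r^3 - 67*sqrt(2)*r^2/2 - r^2 + 4*sqrt(2)*r + 87*r - 12*sqrt(2)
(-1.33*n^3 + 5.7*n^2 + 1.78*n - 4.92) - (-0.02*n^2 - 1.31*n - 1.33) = -1.33*n^3 + 5.72*n^2 + 3.09*n - 3.59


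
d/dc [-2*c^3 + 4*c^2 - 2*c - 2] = -6*c^2 + 8*c - 2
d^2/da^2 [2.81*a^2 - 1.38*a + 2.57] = 5.62000000000000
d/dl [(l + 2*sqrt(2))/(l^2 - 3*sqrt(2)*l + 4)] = (-l^2 - 4*sqrt(2)*l + 16)/(l^4 - 6*sqrt(2)*l^3 + 26*l^2 - 24*sqrt(2)*l + 16)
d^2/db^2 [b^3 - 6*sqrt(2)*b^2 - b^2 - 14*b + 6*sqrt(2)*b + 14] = 6*b - 12*sqrt(2) - 2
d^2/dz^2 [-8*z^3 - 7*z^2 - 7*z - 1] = -48*z - 14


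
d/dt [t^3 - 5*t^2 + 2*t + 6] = 3*t^2 - 10*t + 2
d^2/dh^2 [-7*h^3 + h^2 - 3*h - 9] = 2 - 42*h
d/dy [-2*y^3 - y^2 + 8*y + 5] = -6*y^2 - 2*y + 8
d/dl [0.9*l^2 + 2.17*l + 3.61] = 1.8*l + 2.17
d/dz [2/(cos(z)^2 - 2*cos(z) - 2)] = 4*(cos(z) - 1)*sin(z)/(sin(z)^2 + 2*cos(z) + 1)^2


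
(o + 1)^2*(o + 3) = o^3 + 5*o^2 + 7*o + 3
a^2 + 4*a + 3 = (a + 1)*(a + 3)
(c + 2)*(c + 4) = c^2 + 6*c + 8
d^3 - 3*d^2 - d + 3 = (d - 3)*(d - 1)*(d + 1)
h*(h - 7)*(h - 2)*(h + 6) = h^4 - 3*h^3 - 40*h^2 + 84*h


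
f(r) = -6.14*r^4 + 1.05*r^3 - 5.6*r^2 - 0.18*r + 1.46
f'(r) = -24.56*r^3 + 3.15*r^2 - 11.2*r - 0.18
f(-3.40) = -924.44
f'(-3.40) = 1039.62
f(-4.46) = -2631.73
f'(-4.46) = 2291.31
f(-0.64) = -2.02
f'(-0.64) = 14.72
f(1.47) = -36.24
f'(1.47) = -87.85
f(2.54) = -273.49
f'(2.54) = -410.77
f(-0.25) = 1.11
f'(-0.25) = 3.20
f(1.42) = -32.05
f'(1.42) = -80.05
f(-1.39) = -34.85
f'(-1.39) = 87.43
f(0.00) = 1.46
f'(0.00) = -0.18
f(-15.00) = -315637.09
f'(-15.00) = 83766.57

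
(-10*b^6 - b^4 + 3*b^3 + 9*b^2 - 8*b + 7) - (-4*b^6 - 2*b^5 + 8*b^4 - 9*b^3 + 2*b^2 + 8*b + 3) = -6*b^6 + 2*b^5 - 9*b^4 + 12*b^3 + 7*b^2 - 16*b + 4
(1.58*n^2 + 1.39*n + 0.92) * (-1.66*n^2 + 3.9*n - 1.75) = -2.6228*n^4 + 3.8546*n^3 + 1.1288*n^2 + 1.1555*n - 1.61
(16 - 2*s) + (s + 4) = 20 - s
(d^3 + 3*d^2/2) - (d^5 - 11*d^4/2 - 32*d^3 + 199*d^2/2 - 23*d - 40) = -d^5 + 11*d^4/2 + 33*d^3 - 98*d^2 + 23*d + 40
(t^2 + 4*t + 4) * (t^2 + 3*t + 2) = t^4 + 7*t^3 + 18*t^2 + 20*t + 8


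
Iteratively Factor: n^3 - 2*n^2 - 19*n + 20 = (n + 4)*(n^2 - 6*n + 5) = (n - 1)*(n + 4)*(n - 5)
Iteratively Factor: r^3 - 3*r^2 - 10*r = (r + 2)*(r^2 - 5*r) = r*(r + 2)*(r - 5)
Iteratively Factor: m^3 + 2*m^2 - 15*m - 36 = (m + 3)*(m^2 - m - 12) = (m - 4)*(m + 3)*(m + 3)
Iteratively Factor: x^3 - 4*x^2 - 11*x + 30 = (x - 2)*(x^2 - 2*x - 15) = (x - 2)*(x + 3)*(x - 5)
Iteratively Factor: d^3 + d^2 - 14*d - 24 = (d + 2)*(d^2 - d - 12) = (d + 2)*(d + 3)*(d - 4)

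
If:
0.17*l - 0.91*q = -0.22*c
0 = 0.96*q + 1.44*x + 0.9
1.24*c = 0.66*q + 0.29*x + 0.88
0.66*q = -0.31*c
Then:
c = 0.48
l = -1.82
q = -0.22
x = -0.48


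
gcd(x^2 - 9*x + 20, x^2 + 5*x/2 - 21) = 1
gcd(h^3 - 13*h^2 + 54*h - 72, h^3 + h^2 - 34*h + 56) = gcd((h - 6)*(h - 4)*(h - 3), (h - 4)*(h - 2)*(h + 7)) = h - 4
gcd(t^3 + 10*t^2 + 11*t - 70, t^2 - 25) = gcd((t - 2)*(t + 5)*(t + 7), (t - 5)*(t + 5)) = t + 5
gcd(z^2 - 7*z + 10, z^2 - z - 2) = z - 2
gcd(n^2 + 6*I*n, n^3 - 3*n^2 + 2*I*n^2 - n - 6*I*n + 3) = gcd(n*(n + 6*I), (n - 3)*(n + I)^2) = 1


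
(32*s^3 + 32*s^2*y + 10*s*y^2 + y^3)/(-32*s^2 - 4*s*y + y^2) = (8*s^2 + 6*s*y + y^2)/(-8*s + y)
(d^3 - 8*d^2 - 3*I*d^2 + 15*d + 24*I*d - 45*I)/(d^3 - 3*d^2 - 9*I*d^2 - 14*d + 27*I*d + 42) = (d^2 - d*(5 + 3*I) + 15*I)/(d^2 - 9*I*d - 14)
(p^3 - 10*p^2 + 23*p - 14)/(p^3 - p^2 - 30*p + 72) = (p^3 - 10*p^2 + 23*p - 14)/(p^3 - p^2 - 30*p + 72)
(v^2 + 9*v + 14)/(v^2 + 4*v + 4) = (v + 7)/(v + 2)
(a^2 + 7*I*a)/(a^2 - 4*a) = (a + 7*I)/(a - 4)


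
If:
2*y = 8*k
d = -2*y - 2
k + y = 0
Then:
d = -2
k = 0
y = 0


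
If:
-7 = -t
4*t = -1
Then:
No Solution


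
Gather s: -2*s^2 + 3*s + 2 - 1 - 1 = -2*s^2 + 3*s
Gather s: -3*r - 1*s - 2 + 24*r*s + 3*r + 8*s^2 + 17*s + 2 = 8*s^2 + s*(24*r + 16)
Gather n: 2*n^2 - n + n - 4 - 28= 2*n^2 - 32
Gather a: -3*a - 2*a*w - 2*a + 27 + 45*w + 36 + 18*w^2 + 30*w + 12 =a*(-2*w - 5) + 18*w^2 + 75*w + 75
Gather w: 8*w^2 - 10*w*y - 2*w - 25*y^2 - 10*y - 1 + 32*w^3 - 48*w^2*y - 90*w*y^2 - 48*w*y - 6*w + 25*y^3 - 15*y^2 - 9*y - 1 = 32*w^3 + w^2*(8 - 48*y) + w*(-90*y^2 - 58*y - 8) + 25*y^3 - 40*y^2 - 19*y - 2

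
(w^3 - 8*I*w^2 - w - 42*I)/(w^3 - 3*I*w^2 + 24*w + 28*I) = (w - 3*I)/(w + 2*I)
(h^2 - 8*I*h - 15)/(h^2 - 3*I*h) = (h - 5*I)/h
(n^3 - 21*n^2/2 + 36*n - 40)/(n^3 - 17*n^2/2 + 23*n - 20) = (n - 4)/(n - 2)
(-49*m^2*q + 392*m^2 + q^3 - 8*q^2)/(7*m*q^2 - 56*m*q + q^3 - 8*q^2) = (-7*m + q)/q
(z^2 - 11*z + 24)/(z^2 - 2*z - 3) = (z - 8)/(z + 1)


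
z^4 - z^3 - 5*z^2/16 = z^2*(z - 5/4)*(z + 1/4)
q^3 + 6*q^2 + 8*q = q*(q + 2)*(q + 4)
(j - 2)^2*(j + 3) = j^3 - j^2 - 8*j + 12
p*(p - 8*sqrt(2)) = p^2 - 8*sqrt(2)*p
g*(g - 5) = g^2 - 5*g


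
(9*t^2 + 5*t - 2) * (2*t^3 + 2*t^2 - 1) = 18*t^5 + 28*t^4 + 6*t^3 - 13*t^2 - 5*t + 2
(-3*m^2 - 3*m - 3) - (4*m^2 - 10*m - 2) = -7*m^2 + 7*m - 1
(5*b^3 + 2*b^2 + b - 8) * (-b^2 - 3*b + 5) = -5*b^5 - 17*b^4 + 18*b^3 + 15*b^2 + 29*b - 40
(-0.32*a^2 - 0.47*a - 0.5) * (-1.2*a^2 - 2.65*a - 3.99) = 0.384*a^4 + 1.412*a^3 + 3.1223*a^2 + 3.2003*a + 1.995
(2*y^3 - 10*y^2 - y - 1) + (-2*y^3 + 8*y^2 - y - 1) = -2*y^2 - 2*y - 2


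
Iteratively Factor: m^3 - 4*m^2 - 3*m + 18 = (m - 3)*(m^2 - m - 6) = (m - 3)^2*(m + 2)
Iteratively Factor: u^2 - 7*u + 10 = (u - 2)*(u - 5)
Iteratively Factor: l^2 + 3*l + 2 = (l + 2)*(l + 1)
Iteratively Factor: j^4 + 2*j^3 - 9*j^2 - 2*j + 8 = (j + 4)*(j^3 - 2*j^2 - j + 2) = (j - 2)*(j + 4)*(j^2 - 1) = (j - 2)*(j + 1)*(j + 4)*(j - 1)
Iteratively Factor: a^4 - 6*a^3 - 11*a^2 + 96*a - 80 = (a + 4)*(a^3 - 10*a^2 + 29*a - 20) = (a - 4)*(a + 4)*(a^2 - 6*a + 5) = (a - 4)*(a - 1)*(a + 4)*(a - 5)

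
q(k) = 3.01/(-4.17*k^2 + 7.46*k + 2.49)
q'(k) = 3.01*(8.34*k - 7.46)/(-4.17*k^2 + 7.46*k + 2.49)^2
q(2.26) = -1.54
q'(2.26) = 9.02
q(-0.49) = -1.39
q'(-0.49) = -7.40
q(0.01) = 1.17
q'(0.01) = -3.38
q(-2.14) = -0.09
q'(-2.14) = -0.07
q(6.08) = -0.03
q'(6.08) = 0.01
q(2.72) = -0.37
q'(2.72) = 0.70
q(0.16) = 0.84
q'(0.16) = -1.44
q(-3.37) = -0.04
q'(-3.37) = -0.02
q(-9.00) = -0.01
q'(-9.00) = -0.00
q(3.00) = -0.24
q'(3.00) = 0.33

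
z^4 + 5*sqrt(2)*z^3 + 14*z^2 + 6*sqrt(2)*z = z*(z + sqrt(2))^2*(z + 3*sqrt(2))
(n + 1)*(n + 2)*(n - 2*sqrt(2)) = n^3 - 2*sqrt(2)*n^2 + 3*n^2 - 6*sqrt(2)*n + 2*n - 4*sqrt(2)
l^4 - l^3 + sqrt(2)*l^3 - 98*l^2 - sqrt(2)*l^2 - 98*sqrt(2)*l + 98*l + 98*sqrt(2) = (l - 1)*(l - 7*sqrt(2))*(l + sqrt(2))*(l + 7*sqrt(2))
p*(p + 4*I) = p^2 + 4*I*p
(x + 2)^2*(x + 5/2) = x^3 + 13*x^2/2 + 14*x + 10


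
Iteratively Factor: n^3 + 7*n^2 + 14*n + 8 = (n + 1)*(n^2 + 6*n + 8) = (n + 1)*(n + 2)*(n + 4)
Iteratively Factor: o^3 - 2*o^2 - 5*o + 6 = (o + 2)*(o^2 - 4*o + 3) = (o - 3)*(o + 2)*(o - 1)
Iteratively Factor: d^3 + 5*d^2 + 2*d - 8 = (d + 2)*(d^2 + 3*d - 4) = (d + 2)*(d + 4)*(d - 1)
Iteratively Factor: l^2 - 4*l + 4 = (l - 2)*(l - 2)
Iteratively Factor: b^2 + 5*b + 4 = (b + 4)*(b + 1)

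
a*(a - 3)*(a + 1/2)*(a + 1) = a^4 - 3*a^3/2 - 4*a^2 - 3*a/2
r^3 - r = r*(r - 1)*(r + 1)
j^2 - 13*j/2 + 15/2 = (j - 5)*(j - 3/2)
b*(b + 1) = b^2 + b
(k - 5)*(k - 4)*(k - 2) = k^3 - 11*k^2 + 38*k - 40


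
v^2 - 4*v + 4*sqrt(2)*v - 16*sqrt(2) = (v - 4)*(v + 4*sqrt(2))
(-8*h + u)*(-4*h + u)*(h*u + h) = 32*h^3*u + 32*h^3 - 12*h^2*u^2 - 12*h^2*u + h*u^3 + h*u^2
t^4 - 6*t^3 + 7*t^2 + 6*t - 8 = (t - 4)*(t - 2)*(t - 1)*(t + 1)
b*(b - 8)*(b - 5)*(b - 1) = b^4 - 14*b^3 + 53*b^2 - 40*b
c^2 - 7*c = c*(c - 7)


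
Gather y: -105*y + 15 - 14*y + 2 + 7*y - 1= 16 - 112*y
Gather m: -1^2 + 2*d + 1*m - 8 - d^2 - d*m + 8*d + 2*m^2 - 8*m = -d^2 + 10*d + 2*m^2 + m*(-d - 7) - 9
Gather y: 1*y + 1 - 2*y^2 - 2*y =-2*y^2 - y + 1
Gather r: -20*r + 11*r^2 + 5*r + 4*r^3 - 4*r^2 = 4*r^3 + 7*r^2 - 15*r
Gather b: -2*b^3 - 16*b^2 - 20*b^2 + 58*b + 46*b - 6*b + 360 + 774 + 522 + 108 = -2*b^3 - 36*b^2 + 98*b + 1764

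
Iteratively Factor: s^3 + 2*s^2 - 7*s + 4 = (s + 4)*(s^2 - 2*s + 1) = (s - 1)*(s + 4)*(s - 1)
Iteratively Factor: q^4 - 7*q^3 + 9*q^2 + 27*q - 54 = (q - 3)*(q^3 - 4*q^2 - 3*q + 18) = (q - 3)^2*(q^2 - q - 6) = (q - 3)^3*(q + 2)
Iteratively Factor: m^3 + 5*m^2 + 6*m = (m + 2)*(m^2 + 3*m) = (m + 2)*(m + 3)*(m)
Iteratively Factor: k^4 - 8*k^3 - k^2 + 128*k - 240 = (k - 5)*(k^3 - 3*k^2 - 16*k + 48) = (k - 5)*(k + 4)*(k^2 - 7*k + 12) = (k - 5)*(k - 3)*(k + 4)*(k - 4)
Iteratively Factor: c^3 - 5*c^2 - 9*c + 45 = (c + 3)*(c^2 - 8*c + 15) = (c - 3)*(c + 3)*(c - 5)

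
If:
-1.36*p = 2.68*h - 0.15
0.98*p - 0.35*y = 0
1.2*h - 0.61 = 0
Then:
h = 0.51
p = -0.89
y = -2.50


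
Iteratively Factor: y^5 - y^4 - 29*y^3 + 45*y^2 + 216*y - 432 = (y + 4)*(y^4 - 5*y^3 - 9*y^2 + 81*y - 108) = (y - 3)*(y + 4)*(y^3 - 2*y^2 - 15*y + 36) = (y - 3)*(y + 4)^2*(y^2 - 6*y + 9) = (y - 3)^2*(y + 4)^2*(y - 3)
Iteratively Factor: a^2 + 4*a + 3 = (a + 3)*(a + 1)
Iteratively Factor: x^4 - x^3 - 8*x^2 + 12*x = (x - 2)*(x^3 + x^2 - 6*x) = x*(x - 2)*(x^2 + x - 6) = x*(x - 2)*(x + 3)*(x - 2)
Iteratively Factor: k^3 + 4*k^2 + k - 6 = (k + 2)*(k^2 + 2*k - 3) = (k + 2)*(k + 3)*(k - 1)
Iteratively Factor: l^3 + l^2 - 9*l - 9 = (l + 3)*(l^2 - 2*l - 3) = (l - 3)*(l + 3)*(l + 1)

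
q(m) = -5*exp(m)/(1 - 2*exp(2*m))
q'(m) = -5*exp(m)/(1 - 2*exp(2*m)) - 20*exp(3*m)/(1 - 2*exp(2*m))^2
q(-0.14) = 8.50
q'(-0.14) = -41.72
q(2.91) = 0.14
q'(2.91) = -0.14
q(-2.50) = -0.42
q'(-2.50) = -0.43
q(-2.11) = -0.62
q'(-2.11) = -0.66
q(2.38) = 0.23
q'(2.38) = -0.23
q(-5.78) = -0.02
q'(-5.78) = -0.02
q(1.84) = 0.40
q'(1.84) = -0.41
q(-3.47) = -0.16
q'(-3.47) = -0.16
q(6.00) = 0.01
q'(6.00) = -0.00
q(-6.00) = -0.01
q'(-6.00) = -0.01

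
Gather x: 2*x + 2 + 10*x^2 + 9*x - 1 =10*x^2 + 11*x + 1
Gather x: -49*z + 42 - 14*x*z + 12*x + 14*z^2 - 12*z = x*(12 - 14*z) + 14*z^2 - 61*z + 42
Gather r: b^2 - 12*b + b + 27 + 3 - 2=b^2 - 11*b + 28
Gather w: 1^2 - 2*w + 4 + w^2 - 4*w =w^2 - 6*w + 5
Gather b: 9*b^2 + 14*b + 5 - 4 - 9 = 9*b^2 + 14*b - 8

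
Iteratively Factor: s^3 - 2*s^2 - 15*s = (s - 5)*(s^2 + 3*s) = (s - 5)*(s + 3)*(s)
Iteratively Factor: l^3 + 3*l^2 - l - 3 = (l + 3)*(l^2 - 1) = (l + 1)*(l + 3)*(l - 1)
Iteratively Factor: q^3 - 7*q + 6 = (q + 3)*(q^2 - 3*q + 2) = (q - 1)*(q + 3)*(q - 2)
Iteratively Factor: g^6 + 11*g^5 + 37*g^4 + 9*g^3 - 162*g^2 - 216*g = (g - 2)*(g^5 + 13*g^4 + 63*g^3 + 135*g^2 + 108*g) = (g - 2)*(g + 3)*(g^4 + 10*g^3 + 33*g^2 + 36*g) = (g - 2)*(g + 3)^2*(g^3 + 7*g^2 + 12*g) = (g - 2)*(g + 3)^3*(g^2 + 4*g) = g*(g - 2)*(g + 3)^3*(g + 4)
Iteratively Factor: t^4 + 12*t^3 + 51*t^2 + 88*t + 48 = (t + 1)*(t^3 + 11*t^2 + 40*t + 48) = (t + 1)*(t + 4)*(t^2 + 7*t + 12) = (t + 1)*(t + 4)^2*(t + 3)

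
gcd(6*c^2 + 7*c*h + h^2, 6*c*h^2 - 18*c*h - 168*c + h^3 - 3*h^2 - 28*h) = 6*c + h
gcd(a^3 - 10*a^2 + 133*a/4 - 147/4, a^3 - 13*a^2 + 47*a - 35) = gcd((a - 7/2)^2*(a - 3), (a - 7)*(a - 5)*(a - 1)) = 1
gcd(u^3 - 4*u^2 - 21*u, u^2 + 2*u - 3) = u + 3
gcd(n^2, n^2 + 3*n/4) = n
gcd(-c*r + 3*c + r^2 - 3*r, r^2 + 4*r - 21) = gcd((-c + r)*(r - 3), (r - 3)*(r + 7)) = r - 3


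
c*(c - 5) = c^2 - 5*c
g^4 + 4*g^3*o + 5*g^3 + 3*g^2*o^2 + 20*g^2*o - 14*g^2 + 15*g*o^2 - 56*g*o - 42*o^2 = (g - 2)*(g + 7)*(g + o)*(g + 3*o)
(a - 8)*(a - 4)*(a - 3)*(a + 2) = a^4 - 13*a^3 + 38*a^2 + 40*a - 192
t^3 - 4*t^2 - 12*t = t*(t - 6)*(t + 2)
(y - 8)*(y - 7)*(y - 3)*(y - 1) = y^4 - 19*y^3 + 119*y^2 - 269*y + 168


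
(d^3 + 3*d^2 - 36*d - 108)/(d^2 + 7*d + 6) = (d^2 - 3*d - 18)/(d + 1)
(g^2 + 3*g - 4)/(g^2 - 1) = (g + 4)/(g + 1)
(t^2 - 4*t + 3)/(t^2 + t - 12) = (t - 1)/(t + 4)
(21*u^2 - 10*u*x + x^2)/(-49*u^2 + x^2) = (-3*u + x)/(7*u + x)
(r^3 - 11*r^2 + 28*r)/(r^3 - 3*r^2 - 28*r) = (r - 4)/(r + 4)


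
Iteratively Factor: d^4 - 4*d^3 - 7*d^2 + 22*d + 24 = (d + 1)*(d^3 - 5*d^2 - 2*d + 24) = (d + 1)*(d + 2)*(d^2 - 7*d + 12) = (d - 3)*(d + 1)*(d + 2)*(d - 4)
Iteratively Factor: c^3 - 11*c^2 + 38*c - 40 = (c - 5)*(c^2 - 6*c + 8) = (c - 5)*(c - 4)*(c - 2)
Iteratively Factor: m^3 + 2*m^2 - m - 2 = (m + 1)*(m^2 + m - 2) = (m - 1)*(m + 1)*(m + 2)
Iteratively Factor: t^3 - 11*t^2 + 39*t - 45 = (t - 3)*(t^2 - 8*t + 15) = (t - 3)^2*(t - 5)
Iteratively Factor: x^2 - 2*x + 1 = (x - 1)*(x - 1)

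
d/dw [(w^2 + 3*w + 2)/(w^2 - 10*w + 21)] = (-13*w^2 + 38*w + 83)/(w^4 - 20*w^3 + 142*w^2 - 420*w + 441)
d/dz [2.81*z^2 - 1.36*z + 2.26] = 5.62*z - 1.36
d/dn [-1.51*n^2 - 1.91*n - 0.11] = -3.02*n - 1.91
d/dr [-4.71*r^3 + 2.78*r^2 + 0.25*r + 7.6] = -14.13*r^2 + 5.56*r + 0.25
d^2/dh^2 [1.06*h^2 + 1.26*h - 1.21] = 2.12000000000000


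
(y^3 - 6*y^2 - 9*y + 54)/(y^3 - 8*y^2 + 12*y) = (y^2 - 9)/(y*(y - 2))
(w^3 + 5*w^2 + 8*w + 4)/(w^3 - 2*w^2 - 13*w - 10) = (w + 2)/(w - 5)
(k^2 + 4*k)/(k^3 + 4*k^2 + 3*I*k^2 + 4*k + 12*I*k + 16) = k/(k^2 + 3*I*k + 4)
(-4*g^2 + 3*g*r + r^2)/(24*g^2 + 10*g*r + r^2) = (-g + r)/(6*g + r)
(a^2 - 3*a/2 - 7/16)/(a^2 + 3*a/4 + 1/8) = (4*a - 7)/(2*(2*a + 1))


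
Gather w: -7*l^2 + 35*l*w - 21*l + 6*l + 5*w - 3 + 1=-7*l^2 - 15*l + w*(35*l + 5) - 2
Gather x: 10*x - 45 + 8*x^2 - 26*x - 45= 8*x^2 - 16*x - 90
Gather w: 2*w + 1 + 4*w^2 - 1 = 4*w^2 + 2*w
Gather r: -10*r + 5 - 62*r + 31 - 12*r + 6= 42 - 84*r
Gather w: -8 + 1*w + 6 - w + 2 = 0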